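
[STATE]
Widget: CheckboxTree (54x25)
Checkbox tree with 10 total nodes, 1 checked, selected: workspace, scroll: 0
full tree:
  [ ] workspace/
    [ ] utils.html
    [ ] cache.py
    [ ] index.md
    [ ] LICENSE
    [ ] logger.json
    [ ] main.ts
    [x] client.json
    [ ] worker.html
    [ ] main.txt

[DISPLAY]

>[-] workspace/                                       
   [ ] utils.html                                     
   [ ] cache.py                                       
   [ ] index.md                                       
   [ ] LICENSE                                        
   [ ] logger.json                                    
   [ ] main.ts                                        
   [x] client.json                                    
   [ ] worker.html                                    
   [ ] main.txt                                       
                                                      
                                                      
                                                      
                                                      
                                                      
                                                      
                                                      
                                                      
                                                      
                                                      
                                                      
                                                      
                                                      
                                                      
                                                      


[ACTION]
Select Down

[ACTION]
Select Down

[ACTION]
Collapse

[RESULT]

 [-] workspace/                                       
   [ ] utils.html                                     
>  [ ] cache.py                                       
   [ ] index.md                                       
   [ ] LICENSE                                        
   [ ] logger.json                                    
   [ ] main.ts                                        
   [x] client.json                                    
   [ ] worker.html                                    
   [ ] main.txt                                       
                                                      
                                                      
                                                      
                                                      
                                                      
                                                      
                                                      
                                                      
                                                      
                                                      
                                                      
                                                      
                                                      
                                                      
                                                      


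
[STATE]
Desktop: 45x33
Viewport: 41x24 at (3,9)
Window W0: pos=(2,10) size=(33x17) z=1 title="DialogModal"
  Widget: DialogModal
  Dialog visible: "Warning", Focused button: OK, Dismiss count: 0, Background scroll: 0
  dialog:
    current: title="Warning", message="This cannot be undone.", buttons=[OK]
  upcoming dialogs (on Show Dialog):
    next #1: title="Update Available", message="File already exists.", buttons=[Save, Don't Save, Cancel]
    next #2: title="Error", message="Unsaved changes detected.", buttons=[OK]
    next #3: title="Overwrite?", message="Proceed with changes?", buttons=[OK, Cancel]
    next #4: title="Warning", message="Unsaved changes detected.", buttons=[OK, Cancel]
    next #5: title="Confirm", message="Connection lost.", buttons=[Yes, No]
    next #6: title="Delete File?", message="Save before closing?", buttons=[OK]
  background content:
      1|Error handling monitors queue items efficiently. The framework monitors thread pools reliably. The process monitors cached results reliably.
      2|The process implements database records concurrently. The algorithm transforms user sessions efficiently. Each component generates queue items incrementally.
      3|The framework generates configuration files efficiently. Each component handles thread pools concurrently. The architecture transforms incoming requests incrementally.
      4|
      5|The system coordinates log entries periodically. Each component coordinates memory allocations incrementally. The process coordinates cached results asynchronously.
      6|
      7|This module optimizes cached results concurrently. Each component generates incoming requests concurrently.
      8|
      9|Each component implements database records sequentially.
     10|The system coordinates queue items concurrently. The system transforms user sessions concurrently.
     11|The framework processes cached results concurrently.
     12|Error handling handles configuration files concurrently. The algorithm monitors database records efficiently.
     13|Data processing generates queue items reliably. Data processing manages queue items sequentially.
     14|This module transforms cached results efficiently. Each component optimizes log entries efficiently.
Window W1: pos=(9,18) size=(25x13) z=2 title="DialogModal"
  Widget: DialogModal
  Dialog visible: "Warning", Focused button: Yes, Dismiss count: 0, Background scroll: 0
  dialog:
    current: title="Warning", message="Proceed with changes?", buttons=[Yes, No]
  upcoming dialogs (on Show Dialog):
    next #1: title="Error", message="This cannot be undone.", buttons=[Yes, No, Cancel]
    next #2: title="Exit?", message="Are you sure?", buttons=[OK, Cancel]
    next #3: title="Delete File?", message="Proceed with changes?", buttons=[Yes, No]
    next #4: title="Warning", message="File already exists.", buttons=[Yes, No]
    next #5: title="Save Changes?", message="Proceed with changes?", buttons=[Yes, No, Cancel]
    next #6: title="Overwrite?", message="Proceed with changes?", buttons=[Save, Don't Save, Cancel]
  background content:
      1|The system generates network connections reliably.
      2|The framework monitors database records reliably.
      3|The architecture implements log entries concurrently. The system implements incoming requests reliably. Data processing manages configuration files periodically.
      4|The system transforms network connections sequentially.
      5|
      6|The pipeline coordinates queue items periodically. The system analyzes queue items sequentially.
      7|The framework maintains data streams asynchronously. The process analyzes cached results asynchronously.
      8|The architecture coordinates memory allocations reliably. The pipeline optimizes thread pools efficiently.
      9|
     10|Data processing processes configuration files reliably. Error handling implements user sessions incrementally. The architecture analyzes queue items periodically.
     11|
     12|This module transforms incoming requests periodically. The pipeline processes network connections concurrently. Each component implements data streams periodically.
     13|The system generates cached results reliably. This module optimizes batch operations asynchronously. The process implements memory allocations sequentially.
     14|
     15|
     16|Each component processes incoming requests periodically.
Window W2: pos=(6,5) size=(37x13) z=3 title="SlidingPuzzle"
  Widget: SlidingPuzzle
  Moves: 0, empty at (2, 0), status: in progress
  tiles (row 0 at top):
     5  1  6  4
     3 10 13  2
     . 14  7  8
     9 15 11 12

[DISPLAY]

   ┃│  5 │  1 │  6 │  4 │              ┃ 
━━━┃├────┼────┼────┼────┤              ┃ 
 Di┃│  3 │ 10 │ 13 │  2 │              ┃ 
───┃├────┼────┼────┼────┤              ┃ 
Err┃│    │ 14 │  7 │  8 │              ┃ 
The┃├────┼────┼────┼────┤              ┃ 
The┃│  9 │ 15 │ 11 │ 12 │              ┃ 
   ┃└────┴────┴────┴────┘              ┃ 
Th┌┗━━━━━━━━━━━━━━━━━━━━━━━━━━━━━━━━━━━┛ 
  │   ┏━━━━━━━━━━━━━━━━━━━━━━━┓┃         
Th│ Th┃ DialogModal           ┃┃         
  │   ┠───────────────────────┨┃         
Ea└───┃The system generates ne┃┃         
The sy┃The framework monitors ┃┃         
The fr┃Th┌─────────────────┐em┃┃         
Error ┃Th│     Warning     │ n┃┃         
Data p┃  │Proceed with chan│  ┃┃         
━━━━━━┃Th│    [Yes]  No    │te┃┛         
      ┃Th└─────────────────┘ns┃          
      ┃The architecture coordi┃          
      ┃                       ┃          
      ┗━━━━━━━━━━━━━━━━━━━━━━━┛          
                                         
                                         


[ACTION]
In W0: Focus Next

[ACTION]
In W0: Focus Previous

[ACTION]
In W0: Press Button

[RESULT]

   ┃│  5 │  1 │  6 │  4 │              ┃ 
━━━┃├────┼────┼────┼────┤              ┃ 
 Di┃│  3 │ 10 │ 13 │  2 │              ┃ 
───┃├────┼────┼────┼────┤              ┃ 
Err┃│    │ 14 │  7 │  8 │              ┃ 
The┃├────┼────┼────┼────┤              ┃ 
The┃│  9 │ 15 │ 11 │ 12 │              ┃ 
   ┃└────┴────┴────┴────┘              ┃ 
The┗━━━━━━━━━━━━━━━━━━━━━━━━━━━━━━━━━━━┛ 
      ┏━━━━━━━━━━━━━━━━━━━━━━━┓┃         
This m┃ DialogModal           ┃┃         
      ┠───────────────────────┨┃         
Each c┃The system generates ne┃┃         
The sy┃The framework monitors ┃┃         
The fr┃Th┌─────────────────┐em┃┃         
Error ┃Th│     Warning     │ n┃┃         
Data p┃  │Proceed with chan│  ┃┃         
━━━━━━┃Th│    [Yes]  No    │te┃┛         
      ┃Th└─────────────────┘ns┃          
      ┃The architecture coordi┃          
      ┃                       ┃          
      ┗━━━━━━━━━━━━━━━━━━━━━━━┛          
                                         
                                         


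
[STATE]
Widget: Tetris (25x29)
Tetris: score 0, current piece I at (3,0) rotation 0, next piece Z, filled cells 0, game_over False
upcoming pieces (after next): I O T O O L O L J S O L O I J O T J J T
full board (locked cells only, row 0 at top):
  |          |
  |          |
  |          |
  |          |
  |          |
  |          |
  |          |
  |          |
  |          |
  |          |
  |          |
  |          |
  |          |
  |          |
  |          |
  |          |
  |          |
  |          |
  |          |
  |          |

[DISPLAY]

   ████   │Next:         
          │▓▓            
          │ ▓▓           
          │              
          │              
          │              
          │Score:        
          │0             
          │              
          │              
          │              
          │              
          │              
          │              
          │              
          │              
          │              
          │              
          │              
          │              
          │              
          │              
          │              
          │              
          │              
          │              
          │              
          │              
          │              


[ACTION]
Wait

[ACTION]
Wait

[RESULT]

          │Next:         
          │▓▓            
   ████   │ ▓▓           
          │              
          │              
          │              
          │Score:        
          │0             
          │              
          │              
          │              
          │              
          │              
          │              
          │              
          │              
          │              
          │              
          │              
          │              
          │              
          │              
          │              
          │              
          │              
          │              
          │              
          │              
          │              


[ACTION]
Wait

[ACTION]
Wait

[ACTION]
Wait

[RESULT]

          │Next:         
          │▓▓            
          │ ▓▓           
          │              
          │              
   ████   │              
          │Score:        
          │0             
          │              
          │              
          │              
          │              
          │              
          │              
          │              
          │              
          │              
          │              
          │              
          │              
          │              
          │              
          │              
          │              
          │              
          │              
          │              
          │              
          │              


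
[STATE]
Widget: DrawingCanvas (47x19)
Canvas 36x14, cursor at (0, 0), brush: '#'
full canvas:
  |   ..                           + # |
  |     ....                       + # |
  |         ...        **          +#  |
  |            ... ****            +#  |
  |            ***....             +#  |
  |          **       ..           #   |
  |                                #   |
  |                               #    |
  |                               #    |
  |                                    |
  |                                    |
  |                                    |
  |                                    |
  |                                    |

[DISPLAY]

+  ..                           + #            
     ....                       + #            
         ...        **          +#             
            ... ****            +#             
            ***....             +#             
          **       ..           #              
                                #              
                               #               
                               #               
                                               
                                               
                                               
                                               
                                               
                                               
                                               
                                               
                                               
                                               


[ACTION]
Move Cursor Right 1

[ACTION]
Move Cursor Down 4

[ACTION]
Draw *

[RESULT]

   ..                           + #            
     ....                       + #            
         ...        **          +#             
            ... ****            +#             
 *          ***....             +#             
          **       ..           #              
                                #              
                               #               
                               #               
                                               
                                               
                                               
                                               
                                               
                                               
                                               
                                               
                                               
                                               


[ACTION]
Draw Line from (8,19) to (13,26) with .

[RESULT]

   ..                           + #            
     ....                       + #            
         ...        **          +#             
            ... ****            +#             
 *          ***....             +#             
          **       ..           #              
                                #              
                               #               
                   .           #               
                    ..                         
                      .                        
                       .                       
                        ..                     
                          .                    
                                               
                                               
                                               
                                               
                                               


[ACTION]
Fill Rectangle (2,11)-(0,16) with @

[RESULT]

   ..      @@@@@@               + #            
     ....  @@@@@@               + #            
         ..@@@@@@   **          +#             
            ... ****            +#             
 *          ***....             +#             
          **       ..           #              
                                #              
                               #               
                   .           #               
                    ..                         
                      .                        
                       .                       
                        ..                     
                          .                    
                                               
                                               
                                               
                                               
                                               


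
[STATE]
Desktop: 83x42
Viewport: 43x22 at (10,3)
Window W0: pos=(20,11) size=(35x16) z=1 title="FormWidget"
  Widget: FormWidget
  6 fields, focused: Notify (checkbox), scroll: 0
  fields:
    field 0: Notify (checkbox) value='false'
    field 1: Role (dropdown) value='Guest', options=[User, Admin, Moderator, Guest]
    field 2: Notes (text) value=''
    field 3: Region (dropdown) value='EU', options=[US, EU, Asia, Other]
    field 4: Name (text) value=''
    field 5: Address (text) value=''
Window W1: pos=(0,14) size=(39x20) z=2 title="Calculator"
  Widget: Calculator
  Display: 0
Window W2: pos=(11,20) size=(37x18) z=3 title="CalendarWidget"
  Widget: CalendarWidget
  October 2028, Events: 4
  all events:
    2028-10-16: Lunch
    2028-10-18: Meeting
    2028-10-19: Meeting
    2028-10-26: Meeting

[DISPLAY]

                                           
                                           
                                           
                                           
                                           
                                           
                                           
                                           
          ┏━━━━━━━━━━━━━━━━━━━━━━━━━━━━━━━━
          ┃ FormWidget                     
          ┠────────────────────────────────
━━━━━━━━━━━━━━━━━━━━━━━━━━━━┓              
or                          ┃st           ▼
────────────────────────────┨              
                           0┃             ▼
───┬───┐                    ┃              
 9 │ ÷ │                    ┃              
─┏━━━━━━━━━━━━━━━━━━━━━━━━━━━━━━━━━━━┓     
 ┃ CalendarWidget                    ┃     
─┠───────────────────────────────────┨     
 ┃            October 2028           ┃     
─┃Mo Tu We Th Fr Sa Su               ┃     


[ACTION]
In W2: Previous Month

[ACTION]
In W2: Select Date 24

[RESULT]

                                           
                                           
                                           
                                           
                                           
                                           
                                           
                                           
          ┏━━━━━━━━━━━━━━━━━━━━━━━━━━━━━━━━
          ┃ FormWidget                     
          ┠────────────────────────────────
━━━━━━━━━━━━━━━━━━━━━━━━━━━━┓              
or                          ┃st           ▼
────────────────────────────┨              
                           0┃             ▼
───┬───┐                    ┃              
 9 │ ÷ │                    ┃              
─┏━━━━━━━━━━━━━━━━━━━━━━━━━━━━━━━━━━━┓     
 ┃ CalendarWidget                    ┃     
─┠───────────────────────────────────┨     
 ┃           September 2028          ┃     
─┃Mo Tu We Th Fr Sa Su               ┃     


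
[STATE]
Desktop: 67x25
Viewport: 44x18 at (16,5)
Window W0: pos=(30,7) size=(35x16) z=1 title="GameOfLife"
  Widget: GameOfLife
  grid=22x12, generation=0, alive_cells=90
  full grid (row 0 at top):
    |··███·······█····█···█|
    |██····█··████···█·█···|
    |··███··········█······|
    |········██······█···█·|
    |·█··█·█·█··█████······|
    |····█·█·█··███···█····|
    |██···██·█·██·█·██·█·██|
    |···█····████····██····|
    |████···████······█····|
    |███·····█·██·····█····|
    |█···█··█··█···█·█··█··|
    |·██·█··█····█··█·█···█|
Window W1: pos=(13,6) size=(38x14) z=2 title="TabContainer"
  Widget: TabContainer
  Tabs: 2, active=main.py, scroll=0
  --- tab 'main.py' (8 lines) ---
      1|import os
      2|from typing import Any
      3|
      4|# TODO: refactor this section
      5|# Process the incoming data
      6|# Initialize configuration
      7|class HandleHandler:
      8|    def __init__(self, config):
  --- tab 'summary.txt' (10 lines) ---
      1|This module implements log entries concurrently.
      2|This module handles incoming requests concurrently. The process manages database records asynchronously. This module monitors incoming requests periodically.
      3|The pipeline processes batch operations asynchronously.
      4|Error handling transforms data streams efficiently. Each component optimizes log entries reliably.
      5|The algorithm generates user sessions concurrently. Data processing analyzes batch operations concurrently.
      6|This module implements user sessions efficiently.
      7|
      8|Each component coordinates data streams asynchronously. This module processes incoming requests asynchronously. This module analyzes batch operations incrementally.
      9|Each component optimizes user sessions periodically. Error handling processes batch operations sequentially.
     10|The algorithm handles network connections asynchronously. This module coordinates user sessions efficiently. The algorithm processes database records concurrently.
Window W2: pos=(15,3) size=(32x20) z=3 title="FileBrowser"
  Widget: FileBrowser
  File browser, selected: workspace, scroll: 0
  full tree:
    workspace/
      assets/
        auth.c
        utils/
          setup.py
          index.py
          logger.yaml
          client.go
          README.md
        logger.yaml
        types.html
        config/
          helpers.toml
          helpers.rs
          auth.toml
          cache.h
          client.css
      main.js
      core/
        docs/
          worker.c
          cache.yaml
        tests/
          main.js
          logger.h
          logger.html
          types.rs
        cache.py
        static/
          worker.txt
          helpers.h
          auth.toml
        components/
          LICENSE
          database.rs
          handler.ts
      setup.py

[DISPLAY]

──────────────────────────────┨             
> [-] workspace/              ┃━━━┓         
    [+] assets/               ┃   ┃━━━━━━━━━
    main.js                   ┃───┨         
    [+] core/                 ┃   ┃─────────
    setup.py                  ┃───┃         
                              ┃   ┃·█       
                              ┃   ┃··       
                              ┃   ┃··       
                              ┃   ┃█·       
                              ┃   ┃··       
                              ┃   ┃··       
                              ┃   ┃██       
                              ┃   ┃··       
                              ┃━━━┛··       
                              ┃·█····       
                              ┃█··█··       
━━━━━━━━━━━━━━━━━━━━━━━━━━━━━━┛━━━━━━━━━━━━━


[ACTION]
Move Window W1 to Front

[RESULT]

──────────────────────────────┨             
━━━━━━━━━━━━━━━━━━━━━━━━━━━━━━━━━━┓         
abContainer                       ┃━━━━━━━━━
──────────────────────────────────┨         
ain.py]│ summary.txt              ┃─────────
──────────────────────────────────┃         
port os                           ┃·█       
om typing import Any              ┃··       
                                  ┃··       
TODO: refactor this section       ┃█·       
Process the incoming data         ┃··       
Initialize configuration          ┃··       
ass HandleHandler:                ┃██       
  def __init__(self, config):     ┃··       
━━━━━━━━━━━━━━━━━━━━━━━━━━━━━━━━━━┛··       
                              ┃·█····       
                              ┃█··█··       
━━━━━━━━━━━━━━━━━━━━━━━━━━━━━━┛━━━━━━━━━━━━━


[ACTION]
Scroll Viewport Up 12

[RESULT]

                                            
                                            
                                            
━━━━━━━━━━━━━━━━━━━━━━━━━━━━━━┓             
 FileBrowser                  ┃             
──────────────────────────────┨             
━━━━━━━━━━━━━━━━━━━━━━━━━━━━━━━━━━┓         
abContainer                       ┃━━━━━━━━━
──────────────────────────────────┨         
ain.py]│ summary.txt              ┃─────────
──────────────────────────────────┃         
port os                           ┃·█       
om typing import Any              ┃··       
                                  ┃··       
TODO: refactor this section       ┃█·       
Process the incoming data         ┃··       
Initialize configuration          ┃··       
ass HandleHandler:                ┃██       


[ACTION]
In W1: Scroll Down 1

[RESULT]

                                            
                                            
                                            
━━━━━━━━━━━━━━━━━━━━━━━━━━━━━━┓             
 FileBrowser                  ┃             
──────────────────────────────┨             
━━━━━━━━━━━━━━━━━━━━━━━━━━━━━━━━━━┓         
abContainer                       ┃━━━━━━━━━
──────────────────────────────────┨         
ain.py]│ summary.txt              ┃─────────
──────────────────────────────────┃         
om typing import Any              ┃·█       
                                  ┃··       
TODO: refactor this section       ┃··       
Process the incoming data         ┃█·       
Initialize configuration          ┃··       
ass HandleHandler:                ┃··       
  def __init__(self, config):     ┃██       


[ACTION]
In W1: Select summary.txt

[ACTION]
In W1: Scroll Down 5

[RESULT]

                                            
                                            
                                            
━━━━━━━━━━━━━━━━━━━━━━━━━━━━━━┓             
 FileBrowser                  ┃             
──────────────────────────────┨             
━━━━━━━━━━━━━━━━━━━━━━━━━━━━━━━━━━┓         
abContainer                       ┃━━━━━━━━━
──────────────────────────────────┨         
ain.py │[summary.txt]             ┃─────────
──────────────────────────────────┃         
is module implements user sessions┃·█       
                                  ┃··       
ch component coordinates data stre┃··       
ch component optimizes user sessio┃█·       
e algorithm handles network connec┃··       
                                  ┃··       
                                  ┃██       


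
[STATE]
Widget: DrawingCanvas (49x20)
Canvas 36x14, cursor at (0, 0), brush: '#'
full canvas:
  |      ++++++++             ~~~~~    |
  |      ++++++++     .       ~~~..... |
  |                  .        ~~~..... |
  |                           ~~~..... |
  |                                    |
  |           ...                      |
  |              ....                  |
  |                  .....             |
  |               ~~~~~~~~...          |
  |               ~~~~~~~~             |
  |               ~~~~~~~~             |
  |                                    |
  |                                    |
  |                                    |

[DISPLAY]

+     ++++++++             ~~~~~                 
      ++++++++     .       ~~~.....              
                  .        ~~~.....              
                           ~~~.....              
                                                 
           ...                                   
              ....                               
                  .....                          
               ~~~~~~~~...                       
               ~~~~~~~~                          
               ~~~~~~~~                          
                                                 
                                                 
                                                 
                                                 
                                                 
                                                 
                                                 
                                                 
                                                 


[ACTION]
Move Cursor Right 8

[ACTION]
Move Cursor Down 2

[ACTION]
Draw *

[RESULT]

      ++++++++             ~~~~~                 
      ++++++++     .       ~~~.....              
        *         .        ~~~.....              
                           ~~~.....              
                                                 
           ...                                   
              ....                               
                  .....                          
               ~~~~~~~~...                       
               ~~~~~~~~                          
               ~~~~~~~~                          
                                                 
                                                 
                                                 
                                                 
                                                 
                                                 
                                                 
                                                 
                                                 


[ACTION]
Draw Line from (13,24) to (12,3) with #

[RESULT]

      ++++++++             ~~~~~                 
      ++++++++     .       ~~~.....              
        *         .        ~~~.....              
                           ~~~.....              
                                                 
           ...                                   
              ....                               
                  .....                          
               ~~~~~~~~...                       
               ~~~~~~~~                          
               ~~~~~~~~                          
                                                 
   ###########                                   
              ###########                        
                                                 
                                                 
                                                 
                                                 
                                                 
                                                 


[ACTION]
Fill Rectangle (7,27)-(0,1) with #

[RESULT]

 ###########################~~~~                 
 ###########################~~.....              
 ###########################~~.....              
 ###########################~~.....              
 ###########################                     
 ###########################                     
 ###########################                     
 ###########################                     
               ~~~~~~~~...                       
               ~~~~~~~~                          
               ~~~~~~~~                          
                                                 
   ###########                                   
              ###########                        
                                                 
                                                 
                                                 
                                                 
                                                 
                                                 


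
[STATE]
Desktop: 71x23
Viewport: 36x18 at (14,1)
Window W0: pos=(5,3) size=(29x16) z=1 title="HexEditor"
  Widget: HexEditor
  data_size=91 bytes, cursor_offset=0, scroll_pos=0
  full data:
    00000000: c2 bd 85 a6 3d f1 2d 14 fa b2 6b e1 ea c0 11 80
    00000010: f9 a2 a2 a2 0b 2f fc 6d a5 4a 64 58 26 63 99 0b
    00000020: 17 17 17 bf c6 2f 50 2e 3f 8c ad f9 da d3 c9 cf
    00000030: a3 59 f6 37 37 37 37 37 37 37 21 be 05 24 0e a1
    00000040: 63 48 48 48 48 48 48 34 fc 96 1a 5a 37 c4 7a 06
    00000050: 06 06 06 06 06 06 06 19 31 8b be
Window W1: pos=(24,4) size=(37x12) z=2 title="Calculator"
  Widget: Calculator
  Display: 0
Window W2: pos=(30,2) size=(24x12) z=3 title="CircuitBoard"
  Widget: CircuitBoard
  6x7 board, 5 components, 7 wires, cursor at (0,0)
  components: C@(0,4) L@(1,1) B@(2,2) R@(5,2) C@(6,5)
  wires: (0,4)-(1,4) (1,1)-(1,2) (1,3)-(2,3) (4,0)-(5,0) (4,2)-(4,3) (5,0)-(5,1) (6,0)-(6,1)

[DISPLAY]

                                    
                ┏━━━━━━━━━━━━━━━━━━━
━━━━━━━━━━━━━━━━┃ CircuitBoard      
or        ┏━━━━━┠───────────────────
──────────┃ Calc┃   0 1 2 3 4 5     
  C2 bd 85┠─────┃0  [.]             
  f9 a2 a2┃     ┃                   
  17 17 17┃┌───┬┃1       L ─ ·   ·  
  a3 59 f6┃│ 7 │┃                │  
  63 48 48┃├───┼┃2           B   ·  
  06 06 06┃│ 4 │┃                   
          ┃├───┼┃3                  
          ┃│ 1 │┗━━━━━━━━━━━━━━━━━━━
          ┃└───┴───┴───┴───┘        
          ┗━━━━━━━━━━━━━━━━━━━━━━━━━
                   ┃                
                   ┃                
━━━━━━━━━━━━━━━━━━━┛                


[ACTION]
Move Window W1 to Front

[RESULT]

                                    
                ┏━━━━━━━━━━━━━━━━━━━
━━━━━━━━━━━━━━━━┃ CircuitBoard      
or        ┏━━━━━━━━━━━━━━━━━━━━━━━━━
──────────┃ Calculator              
  C2 bd 85┠─────────────────────────
  f9 a2 a2┃                         
  17 17 17┃┌───┬───┬───┬───┐        
  a3 59 f6┃│ 7 │ 8 │ 9 │ ÷ │        
  63 48 48┃├───┼───┼───┼───┤        
  06 06 06┃│ 4 │ 5 │ 6 │ × │        
          ┃├───┼───┼───┼───┤        
          ┃│ 1 │ 2 │ 3 │ - │        
          ┃└───┴───┴───┴───┘        
          ┗━━━━━━━━━━━━━━━━━━━━━━━━━
                   ┃                
                   ┃                
━━━━━━━━━━━━━━━━━━━┛                


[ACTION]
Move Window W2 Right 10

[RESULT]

                                    
                          ┏━━━━━━━━━
━━━━━━━━━━━━━━━━━━━┓      ┃ CircuitB
or        ┏━━━━━━━━━━━━━━━━━━━━━━━━━
──────────┃ Calculator              
  C2 bd 85┠─────────────────────────
  f9 a2 a2┃                         
  17 17 17┃┌───┬───┬───┬───┐        
  a3 59 f6┃│ 7 │ 8 │ 9 │ ÷ │        
  63 48 48┃├───┼───┼───┼───┤        
  06 06 06┃│ 4 │ 5 │ 6 │ × │        
          ┃├───┼───┼───┼───┤        
          ┃│ 1 │ 2 │ 3 │ - │        
          ┃└───┴───┴───┴───┘        
          ┗━━━━━━━━━━━━━━━━━━━━━━━━━
                   ┃                
                   ┃                
━━━━━━━━━━━━━━━━━━━┛                


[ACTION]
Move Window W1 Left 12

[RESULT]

                                    
                          ┏━━━━━━━━━
━━━━━━━━━━━━━━━━━━━┓      ┃ CircuitB
━━━━━━━━━━━━━━━━━━━━━━━━━━━━━━━━━━┓─
Calculator                        ┃ 
──────────────────────────────────┨ 
                                 0┃ 
───┬───┬───┬───┐                  ┃L
 7 │ 8 │ 9 │ ÷ │                  ┃ 
───┼───┼───┼───┤                  ┃ 
 4 │ 5 │ 6 │ × │                  ┃ 
───┼───┼───┼───┤                  ┃ 
 1 │ 2 │ 3 │ - │                  ┃━
───┴───┴───┴───┘                  ┃ 
━━━━━━━━━━━━━━━━━━━━━━━━━━━━━━━━━━┛ 
                   ┃                
                   ┃                
━━━━━━━━━━━━━━━━━━━┛                
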